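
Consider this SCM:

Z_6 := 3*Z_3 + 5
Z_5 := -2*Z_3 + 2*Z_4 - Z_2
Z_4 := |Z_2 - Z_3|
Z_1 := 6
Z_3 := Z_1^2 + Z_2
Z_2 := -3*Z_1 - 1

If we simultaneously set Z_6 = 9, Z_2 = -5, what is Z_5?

15

The joint intervention fixes Z_6 = 9, Z_2 = -5, removing each variable's own equation.
Z_3 = Z_1^2 + Z_2  [with Z_1=6, Z_2=-5]  = 31
Z_4 = |Z_2 - Z_3|  [with Z_2=-5, Z_3=31]  = 36
Z_5 = -2*Z_3 + 2*Z_4 - Z_2  [with Z_3=31, Z_4=36, Z_2=-5]  = 15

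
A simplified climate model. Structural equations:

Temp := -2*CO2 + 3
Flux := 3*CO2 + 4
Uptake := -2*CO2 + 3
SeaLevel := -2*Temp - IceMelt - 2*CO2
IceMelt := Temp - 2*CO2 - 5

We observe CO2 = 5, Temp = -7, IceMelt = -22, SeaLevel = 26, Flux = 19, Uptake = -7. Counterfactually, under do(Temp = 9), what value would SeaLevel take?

Under do(Temp=9), the mechanism Temp := -2*CO2 + 3 is discarded; Temp is fixed at 9.
IceMelt = Temp - 2*CO2 - 5  [with Temp=9, CO2=5]  = -6
SeaLevel = -2*Temp - IceMelt - 2*CO2  [with Temp=9, IceMelt=-6, CO2=5]  = -22

-22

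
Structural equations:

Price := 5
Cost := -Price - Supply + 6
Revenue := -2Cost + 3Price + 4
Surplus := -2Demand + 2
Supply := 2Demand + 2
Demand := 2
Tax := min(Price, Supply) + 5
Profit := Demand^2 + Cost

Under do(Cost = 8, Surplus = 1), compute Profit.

12

Setting Cost = 8, Surplus = 1 by intervention discards those variables' equations.
Profit = Demand^2 + Cost  [with Demand=2, Cost=8]  = 12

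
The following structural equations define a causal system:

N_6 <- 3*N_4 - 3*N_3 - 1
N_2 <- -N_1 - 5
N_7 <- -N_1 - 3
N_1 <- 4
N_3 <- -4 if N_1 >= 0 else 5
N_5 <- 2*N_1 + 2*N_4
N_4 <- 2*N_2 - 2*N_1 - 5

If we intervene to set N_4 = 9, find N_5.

Intervening sets N_4 = 9 and removes its equation (N_4 <- 2*N_2 - 2*N_1 - 5).
N_5 = 2*N_1 + 2*N_4  [with N_1=4, N_4=9]  = 26

26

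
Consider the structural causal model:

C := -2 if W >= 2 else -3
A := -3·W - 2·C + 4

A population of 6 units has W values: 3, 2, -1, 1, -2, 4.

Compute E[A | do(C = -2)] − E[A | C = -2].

The intervention sets C=-2 in all 6 units regardless of W. Recomputing A per unit gives -1, 2, 11, 5, 14, -4; average 4.5.
E[A|C=-2] averages over only the 3 units with C=-2 (W = 3, 2, 4): A = -1, 2, -4, mean -1.
Difference = 4.5 − (-1) = 5.5.

5.5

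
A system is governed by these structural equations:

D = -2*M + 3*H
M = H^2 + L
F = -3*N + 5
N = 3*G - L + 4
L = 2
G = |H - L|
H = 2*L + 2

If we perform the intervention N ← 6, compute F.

-13

The intervention breaks the incoming arrows to N: N = 3*G - L + 4 no longer applies, and N = 6.
F = -3*N + 5  [with N=6]  = -13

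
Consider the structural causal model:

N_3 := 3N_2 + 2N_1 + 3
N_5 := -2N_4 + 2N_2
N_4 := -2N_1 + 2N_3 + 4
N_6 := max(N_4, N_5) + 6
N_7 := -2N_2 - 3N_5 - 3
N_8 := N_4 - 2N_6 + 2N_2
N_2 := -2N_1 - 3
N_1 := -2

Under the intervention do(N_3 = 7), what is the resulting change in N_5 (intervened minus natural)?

do(N_3=7) replaces the equation N_3 := 3N_2 + 2N_1 + 3 with the constant N_3 = 7.
N_2 = -2N_1 - 3  [with N_1=-2]  = 1
N_4 = -2N_1 + 2N_3 + 4  [with N_1=-2, N_3=7]  = 22
N_5 = -2N_4 + 2N_2  [with N_4=22, N_2=1]  = -42
Without intervention: N_2 = -2N_1 - 3  [with N_1=-2]  = 1; N_3 = 3N_2 + 2N_1 + 3  [with N_2=1, N_1=-2]  = 2; N_4 = -2N_1 + 2N_3 + 4  [with N_1=-2, N_3=2]  = 12; N_5 = -2N_4 + 2N_2  [with N_4=12, N_2=1]  = -22.
Change = -42 − (-22) = -20.

-20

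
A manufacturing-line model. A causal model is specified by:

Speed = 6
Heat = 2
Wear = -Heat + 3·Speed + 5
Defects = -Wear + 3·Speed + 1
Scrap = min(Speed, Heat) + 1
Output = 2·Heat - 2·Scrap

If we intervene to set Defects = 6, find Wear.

Under do(Defects=6), the mechanism Defects = -Wear + 3·Speed + 1 is discarded; Defects is fixed at 6.
Since Wear is not a descendant of the intervened variable, it is unaffected.
Wear = -Heat + 3·Speed + 5  [with Heat=2, Speed=6]  = 21

21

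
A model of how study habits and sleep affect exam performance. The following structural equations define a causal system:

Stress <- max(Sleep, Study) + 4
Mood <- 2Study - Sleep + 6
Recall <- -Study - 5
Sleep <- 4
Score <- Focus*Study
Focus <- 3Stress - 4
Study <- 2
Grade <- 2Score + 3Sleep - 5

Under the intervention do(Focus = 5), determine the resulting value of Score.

Intervening sets Focus = 5 and removes its equation (Focus <- 3Stress - 4).
Score = Focus*Study  [with Focus=5, Study=2]  = 10

10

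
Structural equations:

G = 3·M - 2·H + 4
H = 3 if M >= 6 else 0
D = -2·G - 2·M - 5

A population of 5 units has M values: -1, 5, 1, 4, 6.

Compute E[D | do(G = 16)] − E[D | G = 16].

Under do(G=16), G's equation is replaced by G=16 for every unit. Per-unit D: -35, -47, -39, -45, -49. Mean = -43.
E[D|G=16] averages over only the 2 units with G=16 (M = 4, 6): D = -45, -49, mean -47.
Difference = -43 − (-47) = 4.

4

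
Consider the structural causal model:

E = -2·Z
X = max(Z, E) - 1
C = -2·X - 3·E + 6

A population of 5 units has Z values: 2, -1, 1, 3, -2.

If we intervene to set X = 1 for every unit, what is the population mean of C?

The intervention sets X=1 in all 5 units regardless of Z. Recomputing C per unit gives 16, -2, 10, 22, -8; average 7.6.

7.6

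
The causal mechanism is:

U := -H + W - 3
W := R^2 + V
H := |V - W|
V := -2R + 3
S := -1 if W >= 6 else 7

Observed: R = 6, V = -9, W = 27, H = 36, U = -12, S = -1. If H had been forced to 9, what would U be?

15

Intervening sets H = 9 and removes its equation (H := |V - W|).
V = -2R + 3  [with R=6]  = -9
W = R^2 + V  [with R=6, V=-9]  = 27
U = -H + W - 3  [with H=9, W=27]  = 15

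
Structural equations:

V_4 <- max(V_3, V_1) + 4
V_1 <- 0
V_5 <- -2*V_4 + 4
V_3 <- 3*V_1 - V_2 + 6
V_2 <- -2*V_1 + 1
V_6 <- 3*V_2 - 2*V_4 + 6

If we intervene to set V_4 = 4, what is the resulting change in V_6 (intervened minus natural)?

10

Under do(V_4=4), the mechanism V_4 <- max(V_3, V_1) + 4 is discarded; V_4 is fixed at 4.
V_2 = -2*V_1 + 1  [with V_1=0]  = 1
V_6 = 3*V_2 - 2*V_4 + 6  [with V_2=1, V_4=4]  = 1
Without intervention: V_2 = -2*V_1 + 1  [with V_1=0]  = 1; V_3 = 3*V_1 - V_2 + 6  [with V_1=0, V_2=1]  = 5; V_4 = max(V_3, V_1) + 4  [with V_3=5, V_1=0]  = 9; V_6 = 3*V_2 - 2*V_4 + 6  [with V_2=1, V_4=9]  = -9.
Change = 1 − (-9) = 10.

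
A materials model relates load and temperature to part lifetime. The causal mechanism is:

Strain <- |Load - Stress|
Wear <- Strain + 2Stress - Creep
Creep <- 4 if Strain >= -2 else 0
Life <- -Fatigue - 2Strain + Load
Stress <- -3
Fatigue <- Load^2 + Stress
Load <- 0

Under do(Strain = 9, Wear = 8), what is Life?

Under do(Strain = 9, Wear = 8), each intervened variable's structural equation is replaced by its fixed value.
Fatigue = Load^2 + Stress  [with Load=0, Stress=-3]  = -3
Life = -Fatigue - 2Strain + Load  [with Fatigue=-3, Strain=9, Load=0]  = -15

-15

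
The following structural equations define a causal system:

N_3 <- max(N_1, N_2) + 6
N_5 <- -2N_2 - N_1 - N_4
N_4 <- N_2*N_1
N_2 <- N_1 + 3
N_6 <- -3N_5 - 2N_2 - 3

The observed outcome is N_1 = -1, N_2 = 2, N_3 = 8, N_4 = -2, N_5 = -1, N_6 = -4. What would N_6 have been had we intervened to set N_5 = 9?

The intervention breaks the incoming arrows to N_5: N_5 <- -2N_2 - N_1 - N_4 no longer applies, and N_5 = 9.
N_2 = N_1 + 3  [with N_1=-1]  = 2
N_6 = -3N_5 - 2N_2 - 3  [with N_5=9, N_2=2]  = -34

-34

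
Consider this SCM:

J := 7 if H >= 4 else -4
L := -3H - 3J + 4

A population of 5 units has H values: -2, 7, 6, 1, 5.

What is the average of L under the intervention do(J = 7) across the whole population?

do(J=7) breaks J's dependence on H. With J=7 fixed, L across the units is -11, -38, -35, -20, -32, mean -27.2.

-27.2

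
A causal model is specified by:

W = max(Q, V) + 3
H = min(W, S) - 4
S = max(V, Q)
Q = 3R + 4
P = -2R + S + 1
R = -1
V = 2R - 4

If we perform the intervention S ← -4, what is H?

The intervention breaks the incoming arrows to S: S = max(V, Q) no longer applies, and S = -4.
Q = 3R + 4  [with R=-1]  = 1
V = 2R - 4  [with R=-1]  = -6
W = max(Q, V) + 3  [with Q=1, V=-6]  = 4
H = min(W, S) - 4  [with W=4, S=-4]  = -8

-8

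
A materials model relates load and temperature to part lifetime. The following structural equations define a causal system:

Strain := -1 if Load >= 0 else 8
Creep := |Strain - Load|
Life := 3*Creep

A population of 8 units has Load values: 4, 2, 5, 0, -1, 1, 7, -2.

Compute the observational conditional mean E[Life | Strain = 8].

Observing Strain=8 restricts to units where Strain's equation naturally yields 8: Load ∈ {-1, -2}. In that subpopulation Life = 27, 30, mean 28.5.

28.5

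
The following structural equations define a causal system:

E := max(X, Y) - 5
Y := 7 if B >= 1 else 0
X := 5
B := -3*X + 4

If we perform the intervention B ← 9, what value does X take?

Under do(B=9), the mechanism B := -3*X + 4 is discarded; B is fixed at 9.
X is not downstream of the intervention, so its value is determined by the original equations.

5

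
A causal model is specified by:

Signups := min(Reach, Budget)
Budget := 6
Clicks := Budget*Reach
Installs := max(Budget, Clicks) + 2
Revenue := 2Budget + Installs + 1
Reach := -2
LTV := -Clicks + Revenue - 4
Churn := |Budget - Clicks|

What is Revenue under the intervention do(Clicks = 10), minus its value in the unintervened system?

The intervention breaks the incoming arrows to Clicks: Clicks := Budget*Reach no longer applies, and Clicks = 10.
Installs = max(Budget, Clicks) + 2  [with Budget=6, Clicks=10]  = 12
Revenue = 2Budget + Installs + 1  [with Budget=6, Installs=12]  = 25
Without intervention: Clicks = Budget*Reach  [with Budget=6, Reach=-2]  = -12; Installs = max(Budget, Clicks) + 2  [with Budget=6, Clicks=-12]  = 8; Revenue = 2Budget + Installs + 1  [with Budget=6, Installs=8]  = 21.
Change = 25 − 21 = 4.

4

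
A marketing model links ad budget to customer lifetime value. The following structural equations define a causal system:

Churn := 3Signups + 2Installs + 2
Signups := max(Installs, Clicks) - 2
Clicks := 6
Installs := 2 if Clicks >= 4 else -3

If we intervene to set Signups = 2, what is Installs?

2

Under do(Signups=2), the mechanism Signups := max(Installs, Clicks) - 2 is discarded; Signups is fixed at 2.
Since Installs is not a descendant of the intervened variable, it is unaffected.
Installs = 2 if Clicks >= 4 else -3  [with Clicks=6]  = 2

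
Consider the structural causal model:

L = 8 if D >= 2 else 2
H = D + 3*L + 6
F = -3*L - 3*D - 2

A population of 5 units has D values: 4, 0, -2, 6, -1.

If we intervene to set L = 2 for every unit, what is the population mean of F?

-12.2

Every unit gets L=2 under the intervention. F values become -20, -8, -2, -26, -5; E[F|do(L=2)] = -12.2.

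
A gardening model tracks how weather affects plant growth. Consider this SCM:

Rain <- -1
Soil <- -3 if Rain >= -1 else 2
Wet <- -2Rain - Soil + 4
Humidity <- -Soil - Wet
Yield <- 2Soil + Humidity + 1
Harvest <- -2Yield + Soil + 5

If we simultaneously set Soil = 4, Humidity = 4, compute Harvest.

-17

The joint intervention fixes Soil = 4, Humidity = 4, removing each variable's own equation.
Yield = 2Soil + Humidity + 1  [with Soil=4, Humidity=4]  = 13
Harvest = -2Yield + Soil + 5  [with Yield=13, Soil=4]  = -17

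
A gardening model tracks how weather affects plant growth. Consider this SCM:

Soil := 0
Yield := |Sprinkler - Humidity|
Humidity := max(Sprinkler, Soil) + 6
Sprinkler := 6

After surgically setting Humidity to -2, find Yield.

The intervention breaks the incoming arrows to Humidity: Humidity := max(Sprinkler, Soil) + 6 no longer applies, and Humidity = -2.
Yield = |Sprinkler - Humidity|  [with Sprinkler=6, Humidity=-2]  = 8

8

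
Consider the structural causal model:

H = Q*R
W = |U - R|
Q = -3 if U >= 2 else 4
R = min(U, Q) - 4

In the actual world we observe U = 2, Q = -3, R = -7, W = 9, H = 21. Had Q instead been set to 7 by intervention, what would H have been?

do(Q=7) replaces the equation Q = -3 if U >= 2 else 4 with the constant Q = 7.
R = min(U, Q) - 4  [with U=2, Q=7]  = -2
H = Q*R  [with Q=7, R=-2]  = -14

-14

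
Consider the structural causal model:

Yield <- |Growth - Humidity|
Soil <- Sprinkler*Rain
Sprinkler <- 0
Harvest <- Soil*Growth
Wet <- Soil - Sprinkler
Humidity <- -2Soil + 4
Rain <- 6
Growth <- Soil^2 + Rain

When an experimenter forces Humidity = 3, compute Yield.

3

Intervening sets Humidity = 3 and removes its equation (Humidity <- -2Soil + 4).
Soil = Sprinkler*Rain  [with Sprinkler=0, Rain=6]  = 0
Growth = Soil^2 + Rain  [with Soil=0, Rain=6]  = 6
Yield = |Growth - Humidity|  [with Growth=6, Humidity=3]  = 3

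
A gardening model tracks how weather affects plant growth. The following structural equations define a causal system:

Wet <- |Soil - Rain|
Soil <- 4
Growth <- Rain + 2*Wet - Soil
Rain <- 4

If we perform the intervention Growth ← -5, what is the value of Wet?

0

Under do(Growth=-5), the mechanism Growth <- Rain + 2*Wet - Soil is discarded; Growth is fixed at -5.
Since Wet is not a descendant of the intervened variable, it is unaffected.
Wet = |Soil - Rain|  [with Soil=4, Rain=4]  = 0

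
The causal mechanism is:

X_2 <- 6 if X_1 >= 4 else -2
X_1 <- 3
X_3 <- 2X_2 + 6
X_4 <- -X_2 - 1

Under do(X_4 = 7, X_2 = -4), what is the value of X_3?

-2

Setting X_4 = 7, X_2 = -4 by intervention discards those variables' equations.
X_3 = 2X_2 + 6  [with X_2=-4]  = -2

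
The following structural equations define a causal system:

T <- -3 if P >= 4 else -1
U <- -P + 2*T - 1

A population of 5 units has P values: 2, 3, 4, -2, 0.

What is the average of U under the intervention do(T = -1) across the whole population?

Under do(T=-1), T's equation is replaced by T=-1 for every unit. Per-unit U: -5, -6, -7, -1, -3. Mean = -4.4.

-4.4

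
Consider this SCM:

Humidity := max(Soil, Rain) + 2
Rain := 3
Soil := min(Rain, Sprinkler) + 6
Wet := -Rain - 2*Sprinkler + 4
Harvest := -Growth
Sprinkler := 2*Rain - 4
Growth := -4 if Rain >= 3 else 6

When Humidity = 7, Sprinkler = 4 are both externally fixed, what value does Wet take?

Under do(Humidity = 7, Sprinkler = 4), each intervened variable's structural equation is replaced by its fixed value.
Wet = -Rain - 2*Sprinkler + 4  [with Rain=3, Sprinkler=4]  = -7

-7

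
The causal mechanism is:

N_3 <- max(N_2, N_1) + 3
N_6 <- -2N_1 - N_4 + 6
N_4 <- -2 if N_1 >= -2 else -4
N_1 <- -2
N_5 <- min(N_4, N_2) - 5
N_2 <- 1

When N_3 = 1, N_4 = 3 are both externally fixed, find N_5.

Setting N_3 = 1, N_4 = 3 by intervention discards those variables' equations.
N_5 = min(N_4, N_2) - 5  [with N_4=3, N_2=1]  = -4

-4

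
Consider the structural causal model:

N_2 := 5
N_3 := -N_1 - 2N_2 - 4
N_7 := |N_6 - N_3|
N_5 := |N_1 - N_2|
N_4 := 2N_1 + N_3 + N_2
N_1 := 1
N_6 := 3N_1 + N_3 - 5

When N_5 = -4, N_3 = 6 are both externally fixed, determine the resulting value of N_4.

Under do(N_5 = -4, N_3 = 6), each intervened variable's structural equation is replaced by its fixed value.
N_4 = 2N_1 + N_3 + N_2  [with N_1=1, N_3=6, N_2=5]  = 13

13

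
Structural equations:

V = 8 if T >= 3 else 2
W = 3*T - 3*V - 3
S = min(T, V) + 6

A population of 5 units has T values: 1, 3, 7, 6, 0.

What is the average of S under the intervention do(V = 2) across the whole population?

7.4

Every unit gets V=2 under the intervention. S values become 7, 8, 8, 8, 6; E[S|do(V=2)] = 7.4.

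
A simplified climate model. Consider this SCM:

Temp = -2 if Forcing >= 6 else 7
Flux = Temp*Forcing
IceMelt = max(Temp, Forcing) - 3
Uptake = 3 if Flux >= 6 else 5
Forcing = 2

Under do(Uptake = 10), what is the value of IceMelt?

4

do(Uptake=10) replaces the equation Uptake = 3 if Flux >= 6 else 5 with the constant Uptake = 10.
IceMelt is not downstream of the intervention, so its value is determined by the original equations.
Temp = -2 if Forcing >= 6 else 7  [with Forcing=2]  = 7
IceMelt = max(Temp, Forcing) - 3  [with Temp=7, Forcing=2]  = 4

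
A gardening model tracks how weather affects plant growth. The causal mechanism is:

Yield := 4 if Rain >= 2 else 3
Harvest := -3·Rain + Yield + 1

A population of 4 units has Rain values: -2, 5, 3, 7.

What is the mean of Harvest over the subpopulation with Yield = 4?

-10

Observing Yield=4 restricts to units where Yield's equation naturally yields 4: Rain ∈ {5, 3, 7}. In that subpopulation Harvest = -10, -4, -16, mean -10.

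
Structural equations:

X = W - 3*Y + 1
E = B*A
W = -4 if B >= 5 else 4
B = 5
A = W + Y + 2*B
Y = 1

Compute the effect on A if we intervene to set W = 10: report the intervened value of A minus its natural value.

14

The intervention breaks the incoming arrows to W: W = -4 if B >= 5 else 4 no longer applies, and W = 10.
A = W + Y + 2*B  [with W=10, Y=1, B=5]  = 21
Without intervention: W = -4 if B >= 5 else 4  [with B=5]  = -4; A = W + Y + 2*B  [with W=-4, Y=1, B=5]  = 7.
Change = 21 − 7 = 14.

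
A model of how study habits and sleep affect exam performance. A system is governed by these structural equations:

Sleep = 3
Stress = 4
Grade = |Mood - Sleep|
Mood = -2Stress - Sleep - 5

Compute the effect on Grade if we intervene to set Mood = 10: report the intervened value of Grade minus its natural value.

The intervention breaks the incoming arrows to Mood: Mood = -2Stress - Sleep - 5 no longer applies, and Mood = 10.
Grade = |Mood - Sleep|  [with Mood=10, Sleep=3]  = 7
Without intervention: Mood = -2Stress - Sleep - 5  [with Stress=4, Sleep=3]  = -16; Grade = |Mood - Sleep|  [with Mood=-16, Sleep=3]  = 19.
Change = 7 − 19 = -12.

-12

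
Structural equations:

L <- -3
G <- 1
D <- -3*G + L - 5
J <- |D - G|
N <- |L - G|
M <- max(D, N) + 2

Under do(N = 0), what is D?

-11

do(N=0) replaces the equation N <- |L - G| with the constant N = 0.
D is not downstream of the intervention, so its value is determined by the original equations.
D = -3*G + L - 5  [with G=1, L=-3]  = -11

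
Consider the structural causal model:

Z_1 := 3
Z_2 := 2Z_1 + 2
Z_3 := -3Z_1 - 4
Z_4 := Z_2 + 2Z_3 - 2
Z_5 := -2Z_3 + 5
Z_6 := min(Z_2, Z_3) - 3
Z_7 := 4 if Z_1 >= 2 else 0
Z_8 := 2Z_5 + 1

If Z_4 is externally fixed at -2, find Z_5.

Intervening sets Z_4 = -2 and removes its equation (Z_4 := Z_2 + 2Z_3 - 2).
No directed path runs from Z_4 to Z_5, so Z_5 keeps its natural value.
Z_3 = -3Z_1 - 4  [with Z_1=3]  = -13
Z_5 = -2Z_3 + 5  [with Z_3=-13]  = 31

31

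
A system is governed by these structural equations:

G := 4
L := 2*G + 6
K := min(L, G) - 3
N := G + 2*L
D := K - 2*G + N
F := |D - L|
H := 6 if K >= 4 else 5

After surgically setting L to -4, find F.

Under do(L=-4), the mechanism L := 2*G + 6 is discarded; L is fixed at -4.
K = min(L, G) - 3  [with L=-4, G=4]  = -7
N = G + 2*L  [with G=4, L=-4]  = -4
D = K - 2*G + N  [with K=-7, G=4, N=-4]  = -19
F = |D - L|  [with D=-19, L=-4]  = 15

15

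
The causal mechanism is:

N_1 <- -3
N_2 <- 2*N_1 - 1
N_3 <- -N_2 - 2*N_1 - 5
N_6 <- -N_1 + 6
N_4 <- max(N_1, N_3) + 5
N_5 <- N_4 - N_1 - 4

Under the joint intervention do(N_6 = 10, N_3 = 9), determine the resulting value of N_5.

13

Under do(N_6 = 10, N_3 = 9), each intervened variable's structural equation is replaced by its fixed value.
N_4 = max(N_1, N_3) + 5  [with N_1=-3, N_3=9]  = 14
N_5 = N_4 - N_1 - 4  [with N_4=14, N_1=-3]  = 13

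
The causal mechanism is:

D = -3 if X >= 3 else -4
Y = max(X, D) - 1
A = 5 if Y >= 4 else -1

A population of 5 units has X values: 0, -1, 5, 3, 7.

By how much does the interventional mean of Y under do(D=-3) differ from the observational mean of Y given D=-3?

-2.2

do(D=-3) breaks D's dependence on X. With D=-3 fixed, Y across the units is -1, -2, 4, 2, 6, mean 1.8.
E[Y|D=-3] averages over only the 3 units with D=-3 (X = 5, 3, 7): Y = 4, 2, 6, mean 4.
Difference = 1.8 − 4 = -2.2.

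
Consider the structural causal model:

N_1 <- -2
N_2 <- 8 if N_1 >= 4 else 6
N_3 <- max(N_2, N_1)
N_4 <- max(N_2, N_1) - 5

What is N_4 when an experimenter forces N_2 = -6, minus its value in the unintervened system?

-8

Under do(N_2=-6), the mechanism N_2 <- 8 if N_1 >= 4 else 6 is discarded; N_2 is fixed at -6.
N_4 = max(N_2, N_1) - 5  [with N_2=-6, N_1=-2]  = -7
Without intervention: N_2 = 8 if N_1 >= 4 else 6  [with N_1=-2]  = 6; N_4 = max(N_2, N_1) - 5  [with N_2=6, N_1=-2]  = 1.
Change = -7 − 1 = -8.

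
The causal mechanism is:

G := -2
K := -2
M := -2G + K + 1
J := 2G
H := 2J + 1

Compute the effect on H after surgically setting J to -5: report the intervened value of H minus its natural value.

Intervening sets J = -5 and removes its equation (J := 2G).
H = 2J + 1  [with J=-5]  = -9
Without intervention: J = 2G  [with G=-2]  = -4; H = 2J + 1  [with J=-4]  = -7.
Change = -9 − (-7) = -2.

-2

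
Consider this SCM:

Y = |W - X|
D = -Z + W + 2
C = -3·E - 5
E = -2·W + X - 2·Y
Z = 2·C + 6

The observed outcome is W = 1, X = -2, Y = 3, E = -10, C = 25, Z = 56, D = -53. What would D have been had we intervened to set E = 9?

61

The intervention breaks the incoming arrows to E: E = -2·W + X - 2·Y no longer applies, and E = 9.
C = -3·E - 5  [with E=9]  = -32
Z = 2·C + 6  [with C=-32]  = -58
D = -Z + W + 2  [with Z=-58, W=1]  = 61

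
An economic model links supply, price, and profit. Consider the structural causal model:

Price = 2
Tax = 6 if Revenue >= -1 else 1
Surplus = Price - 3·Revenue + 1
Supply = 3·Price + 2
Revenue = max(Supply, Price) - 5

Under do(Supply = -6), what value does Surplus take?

do(Supply=-6) replaces the equation Supply = 3·Price + 2 with the constant Supply = -6.
Revenue = max(Supply, Price) - 5  [with Supply=-6, Price=2]  = -3
Surplus = Price - 3·Revenue + 1  [with Price=2, Revenue=-3]  = 12

12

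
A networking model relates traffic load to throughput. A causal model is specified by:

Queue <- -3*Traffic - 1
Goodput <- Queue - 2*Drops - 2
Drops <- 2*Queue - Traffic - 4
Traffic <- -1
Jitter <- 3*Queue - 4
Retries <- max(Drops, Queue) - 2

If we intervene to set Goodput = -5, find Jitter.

do(Goodput=-5) replaces the equation Goodput <- Queue - 2*Drops - 2 with the constant Goodput = -5.
Since Jitter is not a descendant of the intervened variable, it is unaffected.
Queue = -3*Traffic - 1  [with Traffic=-1]  = 2
Jitter = 3*Queue - 4  [with Queue=2]  = 2

2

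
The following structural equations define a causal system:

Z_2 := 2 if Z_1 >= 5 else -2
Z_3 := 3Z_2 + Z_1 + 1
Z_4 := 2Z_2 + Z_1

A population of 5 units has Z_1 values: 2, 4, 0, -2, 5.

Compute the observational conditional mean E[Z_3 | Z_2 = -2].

Conditioning on Z_2=-2 selects the 4 unit(s) with Z_1 ∈ {2, 4, 0, -2}. Their Z_3 values: -3, -1, -5, -7. Mean = -4.

-4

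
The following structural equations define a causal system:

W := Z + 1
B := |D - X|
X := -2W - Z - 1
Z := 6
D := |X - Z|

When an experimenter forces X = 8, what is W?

7

Under do(X=8), the mechanism X := -2W - Z - 1 is discarded; X is fixed at 8.
Since W is not a descendant of the intervened variable, it is unaffected.
W = Z + 1  [with Z=6]  = 7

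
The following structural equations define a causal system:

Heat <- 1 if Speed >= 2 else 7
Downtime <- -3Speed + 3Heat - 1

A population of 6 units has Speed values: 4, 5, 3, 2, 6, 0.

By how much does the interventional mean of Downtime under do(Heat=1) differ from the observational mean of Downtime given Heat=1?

do(Heat=1) breaks Heat's dependence on Speed. With Heat=1 fixed, Downtime across the units is -10, -13, -7, -4, -16, 2, mean -8.
Observing Heat=1 restricts to units where Heat's equation naturally yields 1: Speed ∈ {4, 5, 3, 2, 6}. In that subpopulation Downtime = -10, -13, -7, -4, -16, mean -10.
Difference = -8 − (-10) = 2.

2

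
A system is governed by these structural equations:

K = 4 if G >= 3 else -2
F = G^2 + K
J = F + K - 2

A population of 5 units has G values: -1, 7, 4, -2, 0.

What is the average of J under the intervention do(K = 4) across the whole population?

20

Under do(K=4), K's equation is replaced by K=4 for every unit. Per-unit J: 7, 55, 22, 10, 6. Mean = 20.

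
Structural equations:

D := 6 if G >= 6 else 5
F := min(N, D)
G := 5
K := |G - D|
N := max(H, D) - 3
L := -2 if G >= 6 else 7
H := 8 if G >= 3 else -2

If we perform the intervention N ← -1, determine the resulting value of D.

Under do(N=-1), the mechanism N := max(H, D) - 3 is discarded; N is fixed at -1.
No directed path runs from N to D, so D keeps its natural value.
D = 6 if G >= 6 else 5  [with G=5]  = 5

5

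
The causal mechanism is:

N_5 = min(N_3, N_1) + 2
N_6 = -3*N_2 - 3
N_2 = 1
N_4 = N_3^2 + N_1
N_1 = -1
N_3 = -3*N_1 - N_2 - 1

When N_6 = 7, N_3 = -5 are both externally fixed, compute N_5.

Under do(N_6 = 7, N_3 = -5), each intervened variable's structural equation is replaced by its fixed value.
N_5 = min(N_3, N_1) + 2  [with N_3=-5, N_1=-1]  = -3

-3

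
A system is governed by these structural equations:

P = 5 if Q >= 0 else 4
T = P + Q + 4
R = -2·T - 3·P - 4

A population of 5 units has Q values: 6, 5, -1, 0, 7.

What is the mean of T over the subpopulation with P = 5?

Observing P=5 restricts to units where P's equation naturally yields 5: Q ∈ {6, 5, 0, 7}. In that subpopulation T = 15, 14, 9, 16, mean 13.5.

13.5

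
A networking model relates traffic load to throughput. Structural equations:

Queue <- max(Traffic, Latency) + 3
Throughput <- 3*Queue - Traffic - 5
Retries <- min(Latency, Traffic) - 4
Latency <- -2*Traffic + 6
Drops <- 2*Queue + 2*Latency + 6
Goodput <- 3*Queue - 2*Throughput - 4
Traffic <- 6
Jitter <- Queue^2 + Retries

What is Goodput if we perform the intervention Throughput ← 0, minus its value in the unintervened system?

do(Throughput=0) replaces the equation Throughput <- 3*Queue - Traffic - 5 with the constant Throughput = 0.
Latency = -2*Traffic + 6  [with Traffic=6]  = -6
Queue = max(Traffic, Latency) + 3  [with Traffic=6, Latency=-6]  = 9
Goodput = 3*Queue - 2*Throughput - 4  [with Queue=9, Throughput=0]  = 23
Without intervention: Latency = -2*Traffic + 6  [with Traffic=6]  = -6; Queue = max(Traffic, Latency) + 3  [with Traffic=6, Latency=-6]  = 9; Throughput = 3*Queue - Traffic - 5  [with Queue=9, Traffic=6]  = 16; Goodput = 3*Queue - 2*Throughput - 4  [with Queue=9, Throughput=16]  = -9.
Change = 23 − (-9) = 32.

32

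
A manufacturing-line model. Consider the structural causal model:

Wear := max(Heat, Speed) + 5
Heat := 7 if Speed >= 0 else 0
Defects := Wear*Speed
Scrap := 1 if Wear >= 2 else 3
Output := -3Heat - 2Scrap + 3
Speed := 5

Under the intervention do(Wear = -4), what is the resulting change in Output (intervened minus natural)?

The intervention breaks the incoming arrows to Wear: Wear := max(Heat, Speed) + 5 no longer applies, and Wear = -4.
Heat = 7 if Speed >= 0 else 0  [with Speed=5]  = 7
Scrap = 1 if Wear >= 2 else 3  [with Wear=-4]  = 3
Output = -3Heat - 2Scrap + 3  [with Heat=7, Scrap=3]  = -24
Without intervention: Heat = 7 if Speed >= 0 else 0  [with Speed=5]  = 7; Wear = max(Heat, Speed) + 5  [with Heat=7, Speed=5]  = 12; Scrap = 1 if Wear >= 2 else 3  [with Wear=12]  = 1; Output = -3Heat - 2Scrap + 3  [with Heat=7, Scrap=1]  = -20.
Change = -24 − (-20) = -4.

-4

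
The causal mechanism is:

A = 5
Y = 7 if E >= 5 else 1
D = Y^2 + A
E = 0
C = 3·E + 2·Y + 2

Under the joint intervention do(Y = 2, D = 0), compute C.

6

Setting Y = 2, D = 0 by intervention discards those variables' equations.
C = 3·E + 2·Y + 2  [with E=0, Y=2]  = 6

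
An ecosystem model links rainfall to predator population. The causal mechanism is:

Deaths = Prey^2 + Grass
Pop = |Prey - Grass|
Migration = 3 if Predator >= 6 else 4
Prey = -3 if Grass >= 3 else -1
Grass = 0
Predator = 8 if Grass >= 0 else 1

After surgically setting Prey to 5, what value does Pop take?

5

Under do(Prey=5), the mechanism Prey = -3 if Grass >= 3 else -1 is discarded; Prey is fixed at 5.
Pop = |Prey - Grass|  [with Prey=5, Grass=0]  = 5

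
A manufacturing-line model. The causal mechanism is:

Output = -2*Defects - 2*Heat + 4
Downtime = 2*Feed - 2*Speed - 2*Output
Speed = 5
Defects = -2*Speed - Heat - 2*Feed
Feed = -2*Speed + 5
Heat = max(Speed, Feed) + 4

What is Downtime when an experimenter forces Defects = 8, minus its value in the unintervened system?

Under do(Defects=8), the mechanism Defects = -2*Speed - Heat - 2*Feed is discarded; Defects is fixed at 8.
Feed = -2*Speed + 5  [with Speed=5]  = -5
Heat = max(Speed, Feed) + 4  [with Speed=5, Feed=-5]  = 9
Output = -2*Defects - 2*Heat + 4  [with Defects=8, Heat=9]  = -30
Downtime = 2*Feed - 2*Speed - 2*Output  [with Feed=-5, Speed=5, Output=-30]  = 40
Without intervention: Feed = -2*Speed + 5  [with Speed=5]  = -5; Heat = max(Speed, Feed) + 4  [with Speed=5, Feed=-5]  = 9; Defects = -2*Speed - Heat - 2*Feed  [with Speed=5, Heat=9, Feed=-5]  = -9; Output = -2*Defects - 2*Heat + 4  [with Defects=-9, Heat=9]  = 4; Downtime = 2*Feed - 2*Speed - 2*Output  [with Feed=-5, Speed=5, Output=4]  = -28.
Change = 40 − (-28) = 68.

68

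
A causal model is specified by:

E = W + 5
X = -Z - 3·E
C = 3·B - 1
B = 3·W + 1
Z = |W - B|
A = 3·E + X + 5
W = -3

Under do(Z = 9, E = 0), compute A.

The joint intervention fixes Z = 9, E = 0, removing each variable's own equation.
X = -Z - 3·E  [with Z=9, E=0]  = -9
A = 3·E + X + 5  [with E=0, X=-9]  = -4

-4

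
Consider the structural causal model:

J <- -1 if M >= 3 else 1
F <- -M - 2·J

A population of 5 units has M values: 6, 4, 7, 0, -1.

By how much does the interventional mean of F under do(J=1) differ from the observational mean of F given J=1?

-3.7

The intervention sets J=1 in all 5 units regardless of M. Recomputing F per unit gives -8, -6, -9, -2, -1; average -5.2.
Conditioning on J=1 selects the 2 unit(s) with M ∈ {0, -1}. Their F values: -2, -1. Mean = -1.5.
Difference = -5.2 − (-1.5) = -3.7.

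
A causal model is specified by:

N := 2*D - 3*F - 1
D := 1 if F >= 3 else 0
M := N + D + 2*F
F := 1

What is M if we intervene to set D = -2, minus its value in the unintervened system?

Under do(D=-2), the mechanism D := 1 if F >= 3 else 0 is discarded; D is fixed at -2.
N = 2*D - 3*F - 1  [with D=-2, F=1]  = -8
M = N + D + 2*F  [with N=-8, D=-2, F=1]  = -8
Without intervention: D = 1 if F >= 3 else 0  [with F=1]  = 0; N = 2*D - 3*F - 1  [with D=0, F=1]  = -4; M = N + D + 2*F  [with N=-4, D=0, F=1]  = -2.
Change = -8 − (-2) = -6.

-6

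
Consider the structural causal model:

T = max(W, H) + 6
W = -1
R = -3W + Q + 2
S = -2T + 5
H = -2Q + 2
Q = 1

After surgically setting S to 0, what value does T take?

6

do(S=0) replaces the equation S = -2T + 5 with the constant S = 0.
Since T is not a descendant of the intervened variable, it is unaffected.
H = -2Q + 2  [with Q=1]  = 0
T = max(W, H) + 6  [with W=-1, H=0]  = 6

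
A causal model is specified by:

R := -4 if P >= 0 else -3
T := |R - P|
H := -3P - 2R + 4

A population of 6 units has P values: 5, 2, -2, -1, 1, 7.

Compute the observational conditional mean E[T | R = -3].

1.5

Conditioning on R=-3 selects the 2 unit(s) with P ∈ {-2, -1}. Their T values: 1, 2. Mean = 1.5.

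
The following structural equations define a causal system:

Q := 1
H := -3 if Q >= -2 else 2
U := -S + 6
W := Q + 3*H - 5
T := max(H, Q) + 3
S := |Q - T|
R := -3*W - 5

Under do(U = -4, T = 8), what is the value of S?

7

Under do(U = -4, T = 8), each intervened variable's structural equation is replaced by its fixed value.
S = |Q - T|  [with Q=1, T=8]  = 7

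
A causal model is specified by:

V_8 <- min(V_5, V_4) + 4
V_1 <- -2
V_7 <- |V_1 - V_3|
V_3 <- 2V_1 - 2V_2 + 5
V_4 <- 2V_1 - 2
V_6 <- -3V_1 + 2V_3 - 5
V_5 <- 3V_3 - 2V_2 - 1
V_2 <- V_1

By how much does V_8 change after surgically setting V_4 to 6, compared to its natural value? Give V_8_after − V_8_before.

do(V_4=6) replaces the equation V_4 <- 2V_1 - 2 with the constant V_4 = 6.
V_2 = V_1  [with V_1=-2]  = -2
V_3 = 2V_1 - 2V_2 + 5  [with V_1=-2, V_2=-2]  = 5
V_5 = 3V_3 - 2V_2 - 1  [with V_3=5, V_2=-2]  = 18
V_8 = min(V_5, V_4) + 4  [with V_5=18, V_4=6]  = 10
Without intervention: V_2 = V_1  [with V_1=-2]  = -2; V_3 = 2V_1 - 2V_2 + 5  [with V_1=-2, V_2=-2]  = 5; V_4 = 2V_1 - 2  [with V_1=-2]  = -6; V_5 = 3V_3 - 2V_2 - 1  [with V_3=5, V_2=-2]  = 18; V_8 = min(V_5, V_4) + 4  [with V_5=18, V_4=-6]  = -2.
Change = 10 − (-2) = 12.

12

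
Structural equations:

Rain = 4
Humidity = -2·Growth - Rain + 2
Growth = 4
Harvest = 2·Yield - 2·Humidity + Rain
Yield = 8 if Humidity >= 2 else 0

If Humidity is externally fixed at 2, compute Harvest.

16

do(Humidity=2) replaces the equation Humidity = -2·Growth - Rain + 2 with the constant Humidity = 2.
Yield = 8 if Humidity >= 2 else 0  [with Humidity=2]  = 8
Harvest = 2·Yield - 2·Humidity + Rain  [with Yield=8, Humidity=2, Rain=4]  = 16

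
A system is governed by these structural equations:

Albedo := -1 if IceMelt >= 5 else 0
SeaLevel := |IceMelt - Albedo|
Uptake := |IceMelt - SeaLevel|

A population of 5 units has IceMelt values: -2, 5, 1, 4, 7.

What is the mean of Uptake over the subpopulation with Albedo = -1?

1

E[Uptake|Albedo=-1] averages over only the 2 units with Albedo=-1 (IceMelt = 5, 7): Uptake = 1, 1, mean 1.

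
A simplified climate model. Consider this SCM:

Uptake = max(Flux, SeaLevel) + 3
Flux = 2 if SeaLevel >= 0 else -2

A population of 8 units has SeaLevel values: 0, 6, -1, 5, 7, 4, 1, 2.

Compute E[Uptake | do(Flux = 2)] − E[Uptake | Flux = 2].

-0.25

do(Flux=2) breaks Flux's dependence on SeaLevel. With Flux=2 fixed, Uptake across the units is 5, 9, 5, 8, 10, 7, 5, 5, mean 6.75.
Conditioning on Flux=2 selects the 7 unit(s) with SeaLevel ∈ {0, 6, 5, 7, 4, 1, 2}. Their Uptake values: 5, 9, 8, 10, 7, 5, 5. Mean = 7.
Difference = 6.75 − 7 = -0.25.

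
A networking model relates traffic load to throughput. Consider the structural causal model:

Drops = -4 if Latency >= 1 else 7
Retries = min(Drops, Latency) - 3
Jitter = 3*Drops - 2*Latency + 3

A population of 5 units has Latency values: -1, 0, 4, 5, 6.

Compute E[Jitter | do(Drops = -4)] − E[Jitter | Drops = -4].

do(Drops=-4) breaks Drops's dependence on Latency. With Drops=-4 fixed, Jitter across the units is -7, -9, -17, -19, -21, mean -14.6.
Conditioning on Drops=-4 selects the 3 unit(s) with Latency ∈ {4, 5, 6}. Their Jitter values: -17, -19, -21. Mean = -19.
Difference = -14.6 − (-19) = 4.4.

4.4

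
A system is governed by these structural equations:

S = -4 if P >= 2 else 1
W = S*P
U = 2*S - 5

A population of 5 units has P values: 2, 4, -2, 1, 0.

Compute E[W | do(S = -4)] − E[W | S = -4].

do(S=-4) breaks S's dependence on P. With S=-4 fixed, W across the units is -8, -16, 8, -4, 0, mean -4.
Conditioning on S=-4 selects the 2 unit(s) with P ∈ {2, 4}. Their W values: -8, -16. Mean = -12.
Difference = -4 − (-12) = 8.

8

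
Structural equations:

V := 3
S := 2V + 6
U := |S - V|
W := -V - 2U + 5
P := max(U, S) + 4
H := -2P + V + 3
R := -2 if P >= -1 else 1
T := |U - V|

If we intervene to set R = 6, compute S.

Under do(R=6), the mechanism R := -2 if P >= -1 else 1 is discarded; R is fixed at 6.
S is not downstream of the intervention, so its value is determined by the original equations.
S = 2V + 6  [with V=3]  = 12

12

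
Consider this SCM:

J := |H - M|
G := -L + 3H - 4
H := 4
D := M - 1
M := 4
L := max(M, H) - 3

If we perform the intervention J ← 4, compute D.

3

The intervention breaks the incoming arrows to J: J := |H - M| no longer applies, and J = 4.
No directed path runs from J to D, so D keeps its natural value.
D = M - 1  [with M=4]  = 3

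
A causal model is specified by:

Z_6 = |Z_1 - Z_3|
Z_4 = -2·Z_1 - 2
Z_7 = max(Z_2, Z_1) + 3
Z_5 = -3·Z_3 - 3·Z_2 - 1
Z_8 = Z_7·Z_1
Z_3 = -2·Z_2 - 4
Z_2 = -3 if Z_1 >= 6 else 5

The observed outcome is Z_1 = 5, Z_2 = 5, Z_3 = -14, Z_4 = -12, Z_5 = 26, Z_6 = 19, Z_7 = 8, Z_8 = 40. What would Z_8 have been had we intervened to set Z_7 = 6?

30

do(Z_7=6) replaces the equation Z_7 = max(Z_2, Z_1) + 3 with the constant Z_7 = 6.
Z_8 = Z_7·Z_1  [with Z_7=6, Z_1=5]  = 30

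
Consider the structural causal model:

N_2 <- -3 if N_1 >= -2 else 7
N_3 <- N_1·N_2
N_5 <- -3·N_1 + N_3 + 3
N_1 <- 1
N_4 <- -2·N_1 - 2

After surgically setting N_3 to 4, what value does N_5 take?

do(N_3=4) replaces the equation N_3 <- N_1·N_2 with the constant N_3 = 4.
N_5 = -3·N_1 + N_3 + 3  [with N_1=1, N_3=4]  = 4

4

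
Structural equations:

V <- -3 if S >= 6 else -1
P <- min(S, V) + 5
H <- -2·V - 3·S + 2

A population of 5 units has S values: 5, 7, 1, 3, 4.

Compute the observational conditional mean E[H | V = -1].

Observing V=-1 restricts to units where V's equation naturally yields -1: S ∈ {5, 1, 3, 4}. In that subpopulation H = -11, 1, -5, -8, mean -5.75.

-5.75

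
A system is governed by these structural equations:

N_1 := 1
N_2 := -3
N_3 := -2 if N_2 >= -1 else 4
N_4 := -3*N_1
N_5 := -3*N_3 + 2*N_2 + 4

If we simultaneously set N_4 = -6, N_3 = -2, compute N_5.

4

The joint intervention fixes N_4 = -6, N_3 = -2, removing each variable's own equation.
N_5 = -3*N_3 + 2*N_2 + 4  [with N_3=-2, N_2=-3]  = 4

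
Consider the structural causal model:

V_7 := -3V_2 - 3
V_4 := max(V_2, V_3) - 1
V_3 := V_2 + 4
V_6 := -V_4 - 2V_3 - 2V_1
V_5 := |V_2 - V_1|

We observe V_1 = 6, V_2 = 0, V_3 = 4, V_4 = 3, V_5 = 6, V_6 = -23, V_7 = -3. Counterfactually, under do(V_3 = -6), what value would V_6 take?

1

The intervention breaks the incoming arrows to V_3: V_3 := V_2 + 4 no longer applies, and V_3 = -6.
V_4 = max(V_2, V_3) - 1  [with V_2=0, V_3=-6]  = -1
V_6 = -V_4 - 2V_3 - 2V_1  [with V_4=-1, V_3=-6, V_1=6]  = 1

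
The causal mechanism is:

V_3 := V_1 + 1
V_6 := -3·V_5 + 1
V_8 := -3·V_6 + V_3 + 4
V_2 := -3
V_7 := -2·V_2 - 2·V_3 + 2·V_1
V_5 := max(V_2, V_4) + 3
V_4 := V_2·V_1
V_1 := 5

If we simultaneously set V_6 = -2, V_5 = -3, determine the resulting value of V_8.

16

Under do(V_6 = -2, V_5 = -3), each intervened variable's structural equation is replaced by its fixed value.
V_3 = V_1 + 1  [with V_1=5]  = 6
V_8 = -3·V_6 + V_3 + 4  [with V_6=-2, V_3=6]  = 16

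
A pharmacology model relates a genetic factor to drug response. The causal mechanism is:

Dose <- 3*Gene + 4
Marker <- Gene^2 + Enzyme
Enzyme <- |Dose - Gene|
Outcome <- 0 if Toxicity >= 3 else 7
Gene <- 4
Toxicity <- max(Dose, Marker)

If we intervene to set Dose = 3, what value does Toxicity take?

17

do(Dose=3) replaces the equation Dose <- 3*Gene + 4 with the constant Dose = 3.
Enzyme = |Dose - Gene|  [with Dose=3, Gene=4]  = 1
Marker = Gene^2 + Enzyme  [with Gene=4, Enzyme=1]  = 17
Toxicity = max(Dose, Marker)  [with Dose=3, Marker=17]  = 17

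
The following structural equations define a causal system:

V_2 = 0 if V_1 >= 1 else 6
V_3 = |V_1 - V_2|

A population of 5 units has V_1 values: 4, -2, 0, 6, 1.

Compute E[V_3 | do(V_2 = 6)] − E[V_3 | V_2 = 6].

Under do(V_2=6), V_2's equation is replaced by V_2=6 for every unit. Per-unit V_3: 2, 8, 6, 0, 5. Mean = 4.2.
E[V_3|V_2=6] averages over only the 2 units with V_2=6 (V_1 = -2, 0): V_3 = 8, 6, mean 7.
Difference = 4.2 − 7 = -2.8.

-2.8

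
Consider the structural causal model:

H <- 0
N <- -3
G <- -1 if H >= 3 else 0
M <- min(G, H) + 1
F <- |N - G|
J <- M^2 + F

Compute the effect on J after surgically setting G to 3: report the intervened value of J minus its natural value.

The intervention breaks the incoming arrows to G: G <- -1 if H >= 3 else 0 no longer applies, and G = 3.
M = min(G, H) + 1  [with G=3, H=0]  = 1
F = |N - G|  [with N=-3, G=3]  = 6
J = M^2 + F  [with M=1, F=6]  = 7
Without intervention: G = -1 if H >= 3 else 0  [with H=0]  = 0; M = min(G, H) + 1  [with G=0, H=0]  = 1; F = |N - G|  [with N=-3, G=0]  = 3; J = M^2 + F  [with M=1, F=3]  = 4.
Change = 7 − 4 = 3.

3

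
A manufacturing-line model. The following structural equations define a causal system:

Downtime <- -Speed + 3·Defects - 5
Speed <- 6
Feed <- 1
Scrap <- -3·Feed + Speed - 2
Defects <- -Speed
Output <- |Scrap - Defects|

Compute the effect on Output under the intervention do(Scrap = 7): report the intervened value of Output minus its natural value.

Intervening sets Scrap = 7 and removes its equation (Scrap <- -3·Feed + Speed - 2).
Defects = -Speed  [with Speed=6]  = -6
Output = |Scrap - Defects|  [with Scrap=7, Defects=-6]  = 13
Without intervention: Defects = -Speed  [with Speed=6]  = -6; Scrap = -3·Feed + Speed - 2  [with Feed=1, Speed=6]  = 1; Output = |Scrap - Defects|  [with Scrap=1, Defects=-6]  = 7.
Change = 13 − 7 = 6.

6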